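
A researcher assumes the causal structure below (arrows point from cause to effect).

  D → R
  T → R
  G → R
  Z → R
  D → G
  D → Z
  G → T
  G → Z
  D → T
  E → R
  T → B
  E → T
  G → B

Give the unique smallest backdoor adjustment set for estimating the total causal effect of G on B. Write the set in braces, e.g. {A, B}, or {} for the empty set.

{D}

Variables eligible for adjustment (non-descendants of G, excluding G and B): {D, E}.
Backdoor paths from G to B:
  P1: G <- D -> Z -> R <- E -> T -> B
  P2: G <- D -> Z -> R <- T -> B
  P3: G <- D -> T -> B
  P4: G <- D -> R <- E -> T -> B
  P5: G <- D -> R <- T -> B
The empty set is not sufficient: P3 (G <- D -> T -> B) has no collider blocking it and no conditioned non-collider, so it is open.
Try {D}:
  P1: blocked at fork node D ∈ conditioning set.
  P2: blocked at fork node D ∈ conditioning set.
  P3: blocked at fork node D ∈ conditioning set.
  P4: blocked at fork node D ∈ conditioning set.
  P5: blocked at fork node D ∈ conditioning set.
{D} contains no descendant of G and blocks every backdoor path.
No other singleton works — e.g. {E} leaves P3 open — so {D} is the unique smallest valid adjustment set.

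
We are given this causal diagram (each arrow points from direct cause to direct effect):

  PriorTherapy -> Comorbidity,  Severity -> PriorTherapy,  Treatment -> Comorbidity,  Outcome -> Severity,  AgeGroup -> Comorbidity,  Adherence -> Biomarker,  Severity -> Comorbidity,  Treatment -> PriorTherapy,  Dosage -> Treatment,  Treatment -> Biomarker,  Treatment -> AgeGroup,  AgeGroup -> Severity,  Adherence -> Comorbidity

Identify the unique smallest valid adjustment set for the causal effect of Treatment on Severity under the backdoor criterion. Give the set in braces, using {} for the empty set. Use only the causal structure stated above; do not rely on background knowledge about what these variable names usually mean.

{}

Variables eligible for adjustment (non-descendants of Treatment, excluding Treatment and Severity): {Adherence, Dosage, Outcome}.
Backdoor paths from Treatment to Severity:
  (none)
With no backdoor paths the empty set already satisfies the criterion, and it is trivially minimal.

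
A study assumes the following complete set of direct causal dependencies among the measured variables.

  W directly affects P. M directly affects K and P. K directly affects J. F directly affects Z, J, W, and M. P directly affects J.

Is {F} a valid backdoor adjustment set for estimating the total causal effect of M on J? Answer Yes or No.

Yes

Backdoor paths from M to J (paths whose first edge points into M):
  P1: M <- F -> W -> P -> J
  P2: M <- F -> J
Condition 1 (no descendant of M in the set): holds — descendants of M are {J, K, P}; none are in {F}.
Condition 2 (every backdoor path blocked by {F}):
  P1: blocked at fork node F ∈ conditioning set.
  P2: blocked at fork node F ∈ conditioning set.
{F} satisfies the backdoor criterion.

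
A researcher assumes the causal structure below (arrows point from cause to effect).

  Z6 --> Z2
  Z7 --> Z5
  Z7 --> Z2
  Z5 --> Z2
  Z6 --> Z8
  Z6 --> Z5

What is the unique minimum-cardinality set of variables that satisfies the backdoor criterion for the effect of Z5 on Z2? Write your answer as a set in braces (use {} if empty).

Variables eligible for adjustment (non-descendants of Z5, excluding Z5 and Z2): {Z6, Z7, Z8}.
Backdoor paths from Z5 to Z2:
  P1: Z5 <- Z7 -> Z2
  P2: Z5 <- Z6 -> Z2
The empty set is not sufficient: P1 (Z5 <- Z7 -> Z2) has no collider blocking it and no conditioned non-collider, so it is open.
Try {Z6, Z7}:
  P1: blocked at fork node Z7 ∈ conditioning set.
  P2: blocked at fork node Z6 ∈ conditioning set.
{Z6, Z7} contains no descendant of Z5 and blocks every backdoor path.
Every element of {Z6, Z7} is needed (dropping Z6 leaves P2 open; dropping Z7 leaves P1 open), so no proper subset is valid.
Among all size-2 subsets of the eligible variables, only {Z6, Z7} blocks every backdoor path, so it is the unique smallest valid adjustment set.

{Z6, Z7}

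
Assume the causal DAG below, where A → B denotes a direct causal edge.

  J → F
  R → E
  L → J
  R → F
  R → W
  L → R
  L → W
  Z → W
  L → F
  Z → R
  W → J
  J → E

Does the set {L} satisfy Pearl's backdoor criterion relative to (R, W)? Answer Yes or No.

Backdoor paths from R to W (paths whose first edge points into R):
  P1: R <- Z -> W
  P2: R <- L -> W
  P3: R <- L -> J <- W
  P4: R <- L -> F <- J <- W
Condition 1 (no descendant of R in the set): holds — descendants of R are {E, F, J, W}; none are in {L}.
Condition 2 (every backdoor path blocked by {L}):
  P1: open — no interior node is in the conditioning set.
  P2: blocked at fork node L ∈ conditioning set.
  P3: blocked at fork node L ∈ conditioning set.
  P4: blocked at fork node L ∈ conditioning set.
{L} does not satisfy the backdoor criterion.

No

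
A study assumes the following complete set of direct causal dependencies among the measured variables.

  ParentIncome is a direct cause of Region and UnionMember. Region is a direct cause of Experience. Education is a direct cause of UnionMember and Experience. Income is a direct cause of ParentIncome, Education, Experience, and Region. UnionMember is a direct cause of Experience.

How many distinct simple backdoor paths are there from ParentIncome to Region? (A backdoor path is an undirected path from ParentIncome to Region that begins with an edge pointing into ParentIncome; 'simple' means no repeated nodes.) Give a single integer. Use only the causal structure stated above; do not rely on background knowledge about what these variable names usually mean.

A backdoor path from ParentIncome to Region is any simple undirected path whose first edge points into ParentIncome (i.e. leaves ParentIncome via a parent).
Parents of ParentIncome: {Income}.
Enumerating:
  P1: ParentIncome <- Income -> Region
  P2: ParentIncome <- Income -> Education -> UnionMember -> Experience <- Region
  P3: ParentIncome <- Income -> Education -> Experience <- Region
  P4: ParentIncome <- Income -> Experience <- Region
That exhausts the simple backdoor paths. Count: 4.

4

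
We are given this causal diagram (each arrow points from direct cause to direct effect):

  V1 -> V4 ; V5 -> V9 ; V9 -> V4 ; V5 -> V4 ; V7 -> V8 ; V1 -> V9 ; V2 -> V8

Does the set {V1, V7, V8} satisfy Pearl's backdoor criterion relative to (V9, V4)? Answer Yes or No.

No

Backdoor paths from V9 to V4 (paths whose first edge points into V9):
  P1: V9 <- V1 -> V4
  P2: V9 <- V5 -> V4
Condition 1 (no descendant of V9 in the set): holds — descendants of V9 are {V4}; none are in {V1, V7, V8}.
Condition 2 (every backdoor path blocked by {V1, V7, V8}):
  P1: blocked at fork node V1 ∈ conditioning set.
  P2: open — no interior node is in the conditioning set.
{V1, V7, V8} does not satisfy the backdoor criterion.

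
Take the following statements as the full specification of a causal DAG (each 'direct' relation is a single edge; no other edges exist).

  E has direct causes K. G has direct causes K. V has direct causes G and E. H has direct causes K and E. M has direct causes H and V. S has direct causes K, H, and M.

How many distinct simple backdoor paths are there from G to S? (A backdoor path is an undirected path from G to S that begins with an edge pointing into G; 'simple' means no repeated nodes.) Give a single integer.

A backdoor path from G to S is any simple undirected path whose first edge points into G (i.e. leaves G via a parent).
Parents of G: {K}.
Enumerating:
  P1: G <- K -> E -> V -> M <- H -> S
  P2: G <- K -> E -> V -> M -> S
  P3: G <- K -> E -> H -> M -> S
  P4: G <- K -> E -> H -> S
  P5: G <- K -> H <- E -> V -> M -> S
  P6: G <- K -> H -> M -> S
  P7: G <- K -> H -> S
  P8: G <- K -> S
That exhausts the simple backdoor paths. Count: 8.

8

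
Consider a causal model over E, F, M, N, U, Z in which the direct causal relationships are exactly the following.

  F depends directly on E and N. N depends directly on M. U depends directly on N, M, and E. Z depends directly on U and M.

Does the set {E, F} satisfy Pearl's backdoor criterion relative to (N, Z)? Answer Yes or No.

No

Backdoor paths from N to Z (paths whose first edge points into N):
  P1: N <- M -> U -> Z
  P2: N <- M -> Z
Condition 1 (no descendant of N in the set): FAILS — F is a descendant of N.
Condition 2 (every backdoor path blocked by {E, F}):
  P1: open — no interior node is in the conditioning set.
  P2: open — no interior node is in the conditioning set.
{E, F} does not satisfy the backdoor criterion.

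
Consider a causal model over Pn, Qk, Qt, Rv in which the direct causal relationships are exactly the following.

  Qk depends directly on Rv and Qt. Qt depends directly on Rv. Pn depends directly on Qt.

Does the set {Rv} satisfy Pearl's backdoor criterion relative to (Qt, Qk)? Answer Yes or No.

Yes

Backdoor paths from Qt to Qk (paths whose first edge points into Qt):
  P1: Qt <- Rv -> Qk
Condition 1 (no descendant of Qt in the set): holds — descendants of Qt are {Pn, Qk}; none are in {Rv}.
Condition 2 (every backdoor path blocked by {Rv}):
  P1: blocked at fork node Rv ∈ conditioning set.
{Rv} satisfies the backdoor criterion.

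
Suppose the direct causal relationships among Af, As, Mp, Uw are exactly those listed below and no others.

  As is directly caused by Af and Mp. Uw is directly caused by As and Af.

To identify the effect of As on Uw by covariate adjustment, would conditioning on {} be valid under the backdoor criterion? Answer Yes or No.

Backdoor paths from As to Uw (paths whose first edge points into As):
  P1: As <- Af -> Uw
Condition 1 (no descendant of As in the set): holds — descendants of As are {Uw}; none are in {}.
Condition 2 (every backdoor path blocked by {}):
  P1: open — no interior node is in the conditioning set.
{} does not satisfy the backdoor criterion.

No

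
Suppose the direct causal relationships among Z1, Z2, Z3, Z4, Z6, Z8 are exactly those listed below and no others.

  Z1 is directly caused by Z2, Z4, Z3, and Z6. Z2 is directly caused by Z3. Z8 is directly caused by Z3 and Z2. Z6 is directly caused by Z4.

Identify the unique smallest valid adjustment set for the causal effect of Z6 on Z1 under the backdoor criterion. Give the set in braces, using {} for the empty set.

{Z4}

Variables eligible for adjustment (non-descendants of Z6, excluding Z6 and Z1): {Z2, Z3, Z4, Z8}.
Backdoor paths from Z6 to Z1:
  P1: Z6 <- Z4 -> Z1
The empty set is not sufficient: P1 (Z6 <- Z4 -> Z1) has no collider blocking it and no conditioned non-collider, so it is open.
Try {Z4}:
  P1: blocked at fork node Z4 ∈ conditioning set.
{Z4} contains no descendant of Z6 and blocks every backdoor path.
No other singleton works — e.g. {Z3} leaves P1 open — so {Z4} is the unique smallest valid adjustment set.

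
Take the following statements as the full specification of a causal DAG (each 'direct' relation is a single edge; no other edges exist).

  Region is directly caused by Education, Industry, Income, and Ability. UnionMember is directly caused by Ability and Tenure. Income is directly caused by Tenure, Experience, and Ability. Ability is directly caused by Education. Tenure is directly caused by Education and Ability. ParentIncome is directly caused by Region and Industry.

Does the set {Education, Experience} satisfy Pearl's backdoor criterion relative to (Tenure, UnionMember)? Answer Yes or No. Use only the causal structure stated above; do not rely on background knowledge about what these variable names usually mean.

Backdoor paths from Tenure to UnionMember (paths whose first edge points into Tenure):
  P1: Tenure <- Education -> Ability -> UnionMember
  P2: Tenure <- Education -> Region <- Ability -> UnionMember
  P3: Tenure <- Education -> Region <- Income <- Ability -> UnionMember
  P4: Tenure <- Ability -> UnionMember
Condition 1 (no descendant of Tenure in the set): holds — descendants of Tenure are {Income, ParentIncome, Region, UnionMember}; none are in {Education, Experience}.
Condition 2 (every backdoor path blocked by {Education, Experience}):
  P1: blocked at fork node Education ∈ conditioning set.
  P2: blocked at fork node Education ∈ conditioning set.
  P3: blocked at fork node Education ∈ conditioning set.
  P4: open — no interior node is in the conditioning set.
{Education, Experience} does not satisfy the backdoor criterion.

No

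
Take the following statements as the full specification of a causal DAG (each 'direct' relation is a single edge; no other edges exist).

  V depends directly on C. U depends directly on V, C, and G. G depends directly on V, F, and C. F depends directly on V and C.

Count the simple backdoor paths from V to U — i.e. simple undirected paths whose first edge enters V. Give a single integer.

A backdoor path from V to U is any simple undirected path whose first edge points into V (i.e. leaves V via a parent).
Parents of V: {C}.
Enumerating:
  P1: V <- C -> F -> G -> U
  P2: V <- C -> G -> U
  P3: V <- C -> U
That exhausts the simple backdoor paths. Count: 3.

3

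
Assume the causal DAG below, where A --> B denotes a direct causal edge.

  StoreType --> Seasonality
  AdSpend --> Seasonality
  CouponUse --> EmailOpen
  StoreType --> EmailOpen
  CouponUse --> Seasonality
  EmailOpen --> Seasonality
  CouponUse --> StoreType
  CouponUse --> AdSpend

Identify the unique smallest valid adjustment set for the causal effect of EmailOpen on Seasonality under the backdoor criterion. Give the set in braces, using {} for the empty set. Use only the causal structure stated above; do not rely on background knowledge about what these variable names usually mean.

Variables eligible for adjustment (non-descendants of EmailOpen, excluding EmailOpen and Seasonality): {AdSpend, CouponUse, StoreType}.
Backdoor paths from EmailOpen to Seasonality:
  P1: EmailOpen <- CouponUse -> StoreType -> Seasonality
  P2: EmailOpen <- CouponUse -> AdSpend -> Seasonality
  P3: EmailOpen <- CouponUse -> Seasonality
  P4: EmailOpen <- StoreType <- CouponUse -> AdSpend -> Seasonality
  P5: EmailOpen <- StoreType <- CouponUse -> Seasonality
  P6: EmailOpen <- StoreType -> Seasonality
The empty set is not sufficient: P1 (EmailOpen <- CouponUse -> StoreType -> Seasonality) has no collider blocking it and no conditioned non-collider, so it is open.
Try {CouponUse, StoreType}:
  P1: blocked at fork node CouponUse ∈ conditioning set.
  P2: blocked at fork node CouponUse ∈ conditioning set.
  P3: blocked at fork node CouponUse ∈ conditioning set.
  P4: blocked at chain node StoreType ∈ conditioning set.
  P5: blocked at chain node StoreType ∈ conditioning set.
  P6: blocked at fork node StoreType ∈ conditioning set.
{CouponUse, StoreType} contains no descendant of EmailOpen and blocks every backdoor path.
Every element of {CouponUse, StoreType} is needed (dropping CouponUse leaves P2 open; dropping StoreType leaves P6 open), so no proper subset is valid.
Among all size-2 subsets of the eligible variables, only {CouponUse, StoreType} blocks every backdoor path, so it is the unique smallest valid adjustment set.

{CouponUse, StoreType}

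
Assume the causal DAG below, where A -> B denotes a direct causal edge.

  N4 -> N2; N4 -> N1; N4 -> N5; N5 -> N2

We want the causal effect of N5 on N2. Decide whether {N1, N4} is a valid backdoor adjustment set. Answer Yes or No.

Backdoor paths from N5 to N2 (paths whose first edge points into N5):
  P1: N5 <- N4 -> N2
Condition 1 (no descendant of N5 in the set): holds — descendants of N5 are {N2}; none are in {N1, N4}.
Condition 2 (every backdoor path blocked by {N1, N4}):
  P1: blocked at fork node N4 ∈ conditioning set.
{N1, N4} satisfies the backdoor criterion.

Yes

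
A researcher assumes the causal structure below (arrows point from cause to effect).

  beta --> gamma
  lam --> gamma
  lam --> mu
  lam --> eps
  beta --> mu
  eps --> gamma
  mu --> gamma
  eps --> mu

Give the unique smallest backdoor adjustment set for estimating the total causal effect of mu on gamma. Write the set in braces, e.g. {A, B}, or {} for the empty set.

Variables eligible for adjustment (non-descendants of mu, excluding mu and gamma): {beta, eps, lam}.
Backdoor paths from mu to gamma:
  P1: mu <- lam -> eps -> gamma
  P2: mu <- lam -> gamma
  P3: mu <- eps <- lam -> gamma
  P4: mu <- eps -> gamma
  P5: mu <- beta -> gamma
The empty set is not sufficient: P1 (mu <- lam -> eps -> gamma) has no collider blocking it and no conditioned non-collider, so it is open.
Try {beta, eps, lam}:
  P1: blocked at fork node lam ∈ conditioning set.
  P2: blocked at fork node lam ∈ conditioning set.
  P3: blocked at chain node eps ∈ conditioning set.
  P4: blocked at fork node eps ∈ conditioning set.
  P5: blocked at fork node beta ∈ conditioning set.
{beta, eps, lam} contains no descendant of mu and blocks every backdoor path.
Every element of {beta, eps, lam} is needed (dropping beta leaves P5 open; dropping eps leaves P4 open; dropping lam leaves P2 open), so no proper subset is valid.
Among all size-3 subsets of the eligible variables, only {beta, eps, lam} blocks every backdoor path, so it is the unique smallest valid adjustment set.

{beta, eps, lam}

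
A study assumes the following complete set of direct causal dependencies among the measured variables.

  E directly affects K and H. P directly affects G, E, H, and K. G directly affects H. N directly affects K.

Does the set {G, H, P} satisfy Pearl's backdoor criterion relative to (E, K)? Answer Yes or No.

No

Backdoor paths from E to K (paths whose first edge points into E):
  P1: E <- P -> K
Condition 1 (no descendant of E in the set): FAILS — H is a descendant of E.
Condition 2 (every backdoor path blocked by {G, H, P}):
  P1: blocked at fork node P ∈ conditioning set.
{G, H, P} does not satisfy the backdoor criterion.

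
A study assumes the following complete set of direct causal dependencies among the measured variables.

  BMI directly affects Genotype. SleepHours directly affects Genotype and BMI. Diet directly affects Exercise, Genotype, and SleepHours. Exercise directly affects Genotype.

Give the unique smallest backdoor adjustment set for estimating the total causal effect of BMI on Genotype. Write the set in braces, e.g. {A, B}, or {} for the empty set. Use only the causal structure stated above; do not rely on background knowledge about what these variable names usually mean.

{SleepHours}

Variables eligible for adjustment (non-descendants of BMI, excluding BMI and Genotype): {Diet, Exercise, SleepHours}.
Backdoor paths from BMI to Genotype:
  P1: BMI <- SleepHours <- Diet -> Exercise -> Genotype
  P2: BMI <- SleepHours <- Diet -> Genotype
  P3: BMI <- SleepHours -> Genotype
The empty set is not sufficient: P1 (BMI <- SleepHours <- Diet -> Exercise -> Genotype) has no collider blocking it and no conditioned non-collider, so it is open.
Try {SleepHours}:
  P1: blocked at chain node SleepHours ∈ conditioning set.
  P2: blocked at chain node SleepHours ∈ conditioning set.
  P3: blocked at fork node SleepHours ∈ conditioning set.
{SleepHours} contains no descendant of BMI and blocks every backdoor path.
No other singleton works — e.g. {Diet} leaves P3 open — so {SleepHours} is the unique smallest valid adjustment set.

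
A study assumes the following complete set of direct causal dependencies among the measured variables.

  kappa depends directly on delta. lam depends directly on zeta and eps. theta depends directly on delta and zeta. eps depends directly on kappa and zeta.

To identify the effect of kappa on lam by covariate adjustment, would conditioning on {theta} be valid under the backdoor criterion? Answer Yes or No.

Backdoor paths from kappa to lam (paths whose first edge points into kappa):
  P1: kappa <- delta -> theta <- zeta -> eps -> lam
  P2: kappa <- delta -> theta <- zeta -> lam
Condition 1 (no descendant of kappa in the set): holds — descendants of kappa are {eps, lam}; none are in {theta}.
Condition 2 (every backdoor path blocked by {theta}):
  P1: open — collider(s) theta are conditioned on (or have a conditioned descendant) and no non-collider on the path is in the set.
  P2: open — collider(s) theta are conditioned on (or have a conditioned descendant) and no non-collider on the path is in the set.
{theta} does not satisfy the backdoor criterion.

No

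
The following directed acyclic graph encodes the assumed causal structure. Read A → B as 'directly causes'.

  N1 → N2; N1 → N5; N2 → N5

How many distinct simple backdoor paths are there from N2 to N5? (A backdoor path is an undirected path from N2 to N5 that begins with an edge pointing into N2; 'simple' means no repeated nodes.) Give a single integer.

A backdoor path from N2 to N5 is any simple undirected path whose first edge points into N2 (i.e. leaves N2 via a parent).
Parents of N2: {N1}.
Enumerating:
  P1: N2 <- N1 -> N5
That exhausts the simple backdoor paths. Count: 1.

1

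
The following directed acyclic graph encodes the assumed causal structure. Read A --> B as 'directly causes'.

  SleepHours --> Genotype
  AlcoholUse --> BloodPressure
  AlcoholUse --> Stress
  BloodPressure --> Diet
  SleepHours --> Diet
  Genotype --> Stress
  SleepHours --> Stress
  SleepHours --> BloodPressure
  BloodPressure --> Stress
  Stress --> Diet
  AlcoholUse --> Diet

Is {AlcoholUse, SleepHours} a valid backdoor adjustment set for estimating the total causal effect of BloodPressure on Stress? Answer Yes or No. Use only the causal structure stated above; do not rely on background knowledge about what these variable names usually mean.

Backdoor paths from BloodPressure to Stress (paths whose first edge points into BloodPressure):
  P1: BloodPressure <- SleepHours -> Genotype -> Stress
  P2: BloodPressure <- SleepHours -> Stress
  P3: BloodPressure <- SleepHours -> Diet <- AlcoholUse -> Stress
  P4: BloodPressure <- SleepHours -> Diet <- Stress
  P5: BloodPressure <- AlcoholUse -> Stress
  P6: BloodPressure <- AlcoholUse -> Diet <- SleepHours -> Genotype -> Stress
  P7: BloodPressure <- AlcoholUse -> Diet <- SleepHours -> Stress
  P8: BloodPressure <- AlcoholUse -> Diet <- Stress
Condition 1 (no descendant of BloodPressure in the set): holds — descendants of BloodPressure are {Diet, Stress}; none are in {AlcoholUse, SleepHours}.
Condition 2 (every backdoor path blocked by {AlcoholUse, SleepHours}):
  P1: blocked at fork node SleepHours ∈ conditioning set.
  P2: blocked at fork node SleepHours ∈ conditioning set.
  P3: blocked at fork node SleepHours ∈ conditioning set.
  P4: blocked at fork node SleepHours ∈ conditioning set.
  P5: blocked at fork node AlcoholUse ∈ conditioning set.
  P6: blocked at fork node AlcoholUse ∈ conditioning set.
  P7: blocked at fork node AlcoholUse ∈ conditioning set.
  P8: blocked at fork node AlcoholUse ∈ conditioning set.
{AlcoholUse, SleepHours} satisfies the backdoor criterion.

Yes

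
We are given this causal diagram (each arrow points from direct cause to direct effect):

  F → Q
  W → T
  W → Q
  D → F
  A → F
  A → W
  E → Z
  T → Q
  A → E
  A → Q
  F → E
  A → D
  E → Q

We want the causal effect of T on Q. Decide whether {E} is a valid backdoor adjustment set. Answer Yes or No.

No

Backdoor paths from T to Q (paths whose first edge points into T):
  P1: T <- W <- A -> D -> F -> E -> Q
  P2: T <- W <- A -> D -> F -> Q
  P3: T <- W <- A -> F -> E -> Q
  P4: T <- W <- A -> F -> Q
  P5: T <- W <- A -> E <- F -> Q
  P6: T <- W <- A -> E -> Q
  P7: T <- W <- A -> Q
  P8: T <- W -> Q
Condition 1 (no descendant of T in the set): holds — descendants of T are {Q}; none are in {E}.
Condition 2 (every backdoor path blocked by {E}):
  P1: blocked at chain node E ∈ conditioning set.
  P2: open — no interior node is in the conditioning set.
  P3: blocked at chain node E ∈ conditioning set.
  P4: open — no interior node is in the conditioning set.
  P5: open — collider(s) E are conditioned on (or have a conditioned descendant) and no non-collider on the path is in the set.
  P6: blocked at chain node E ∈ conditioning set.
  P7: open — no interior node is in the conditioning set.
  P8: open — no interior node is in the conditioning set.
{E} does not satisfy the backdoor criterion.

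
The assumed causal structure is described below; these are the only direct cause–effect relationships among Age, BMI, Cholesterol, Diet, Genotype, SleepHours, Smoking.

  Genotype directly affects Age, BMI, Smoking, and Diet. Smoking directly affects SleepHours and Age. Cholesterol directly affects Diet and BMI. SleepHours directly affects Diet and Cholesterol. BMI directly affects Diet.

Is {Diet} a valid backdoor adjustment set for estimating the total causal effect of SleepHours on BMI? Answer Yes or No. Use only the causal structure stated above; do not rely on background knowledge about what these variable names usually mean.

No

Backdoor paths from SleepHours to BMI (paths whose first edge points into SleepHours):
  P1: SleepHours <- Smoking <- Genotype -> BMI
  P2: SleepHours <- Smoking <- Genotype -> Diet <- Cholesterol -> BMI
  P3: SleepHours <- Smoking <- Genotype -> Diet <- BMI
  P4: SleepHours <- Smoking -> Age <- Genotype -> BMI
  P5: SleepHours <- Smoking -> Age <- Genotype -> Diet <- Cholesterol -> BMI
  P6: SleepHours <- Smoking -> Age <- Genotype -> Diet <- BMI
Condition 1 (no descendant of SleepHours in the set): FAILS — Diet is a descendant of SleepHours.
Condition 2 (every backdoor path blocked by {Diet}):
  P1: open — no interior node is in the conditioning set.
  P2: open — collider(s) Diet are conditioned on (or have a conditioned descendant) and no non-collider on the path is in the set.
  P3: open — collider(s) Diet are conditioned on (or have a conditioned descendant) and no non-collider on the path is in the set.
  P4: blocked at collider Age (neither it nor any descendant is in the conditioning set).
  P5: blocked at collider Age (neither it nor any descendant is in the conditioning set).
  P6: blocked at collider Age (neither it nor any descendant is in the conditioning set).
{Diet} does not satisfy the backdoor criterion.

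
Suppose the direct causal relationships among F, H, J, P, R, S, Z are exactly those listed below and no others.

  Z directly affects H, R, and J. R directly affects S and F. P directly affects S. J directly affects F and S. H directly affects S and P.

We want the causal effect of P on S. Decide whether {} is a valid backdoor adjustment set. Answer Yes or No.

Backdoor paths from P to S (paths whose first edge points into P):
  P1: P <- H <- Z -> R -> S
  P2: P <- H <- Z -> R -> F <- J -> S
  P3: P <- H <- Z -> J -> S
  P4: P <- H <- Z -> J -> F <- R -> S
  P5: P <- H -> S
Condition 1 (no descendant of P in the set): holds — descendants of P are {S}; none are in {}.
Condition 2 (every backdoor path blocked by {}):
  P1: open — no interior node is in the conditioning set.
  P2: blocked at collider F (neither it nor any descendant is in the conditioning set).
  P3: open — no interior node is in the conditioning set.
  P4: blocked at collider F (neither it nor any descendant is in the conditioning set).
  P5: open — no interior node is in the conditioning set.
{} does not satisfy the backdoor criterion.

No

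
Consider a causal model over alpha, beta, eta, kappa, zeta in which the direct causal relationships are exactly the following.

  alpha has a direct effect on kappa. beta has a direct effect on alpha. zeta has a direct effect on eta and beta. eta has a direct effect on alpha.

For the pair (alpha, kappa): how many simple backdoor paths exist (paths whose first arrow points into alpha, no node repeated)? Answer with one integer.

A backdoor path from alpha to kappa is any simple undirected path whose first edge points into alpha (i.e. leaves alpha via a parent).
Parents of alpha: {beta, eta}.
No simple path from any parent of alpha reaches kappa without revisiting alpha, so there are no backdoor paths.

0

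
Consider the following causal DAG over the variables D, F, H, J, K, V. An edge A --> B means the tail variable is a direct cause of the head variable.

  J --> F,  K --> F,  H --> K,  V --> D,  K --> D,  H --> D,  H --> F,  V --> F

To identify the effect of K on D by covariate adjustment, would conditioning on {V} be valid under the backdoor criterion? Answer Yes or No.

No

Backdoor paths from K to D (paths whose first edge points into K):
  P1: K <- H -> D
  P2: K <- H -> F <- V -> D
Condition 1 (no descendant of K in the set): holds — descendants of K are {D, F}; none are in {V}.
Condition 2 (every backdoor path blocked by {V}):
  P1: open — no interior node is in the conditioning set.
  P2: blocked at collider F (neither it nor any descendant is in the conditioning set).
{V} does not satisfy the backdoor criterion.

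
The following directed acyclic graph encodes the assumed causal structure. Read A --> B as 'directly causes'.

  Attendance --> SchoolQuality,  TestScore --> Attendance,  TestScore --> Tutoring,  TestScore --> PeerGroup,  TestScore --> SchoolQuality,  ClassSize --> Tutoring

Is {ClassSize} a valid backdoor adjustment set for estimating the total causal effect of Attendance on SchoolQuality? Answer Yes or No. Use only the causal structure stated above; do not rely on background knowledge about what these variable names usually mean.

No

Backdoor paths from Attendance to SchoolQuality (paths whose first edge points into Attendance):
  P1: Attendance <- TestScore -> SchoolQuality
Condition 1 (no descendant of Attendance in the set): holds — descendants of Attendance are {SchoolQuality}; none are in {ClassSize}.
Condition 2 (every backdoor path blocked by {ClassSize}):
  P1: open — no interior node is in the conditioning set.
{ClassSize} does not satisfy the backdoor criterion.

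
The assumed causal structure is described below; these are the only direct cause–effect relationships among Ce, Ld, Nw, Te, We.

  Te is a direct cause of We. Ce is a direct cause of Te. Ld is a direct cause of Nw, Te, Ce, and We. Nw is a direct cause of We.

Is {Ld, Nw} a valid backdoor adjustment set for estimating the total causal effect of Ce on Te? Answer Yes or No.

Backdoor paths from Ce to Te (paths whose first edge points into Ce):
  P1: Ce <- Ld -> Nw -> We <- Te
  P2: Ce <- Ld -> Te
  P3: Ce <- Ld -> We <- Te
Condition 1 (no descendant of Ce in the set): holds — descendants of Ce are {Te, We}; none are in {Ld, Nw}.
Condition 2 (every backdoor path blocked by {Ld, Nw}):
  P1: blocked at fork node Ld ∈ conditioning set.
  P2: blocked at fork node Ld ∈ conditioning set.
  P3: blocked at fork node Ld ∈ conditioning set.
{Ld, Nw} satisfies the backdoor criterion.

Yes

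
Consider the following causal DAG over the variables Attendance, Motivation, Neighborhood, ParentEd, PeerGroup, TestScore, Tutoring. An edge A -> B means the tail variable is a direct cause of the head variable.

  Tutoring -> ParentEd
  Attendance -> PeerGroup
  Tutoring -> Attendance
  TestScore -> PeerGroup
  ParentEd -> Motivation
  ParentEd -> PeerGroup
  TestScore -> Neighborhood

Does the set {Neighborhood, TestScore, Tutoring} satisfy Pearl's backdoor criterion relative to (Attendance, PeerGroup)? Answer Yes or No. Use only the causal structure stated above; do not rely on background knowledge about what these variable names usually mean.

Backdoor paths from Attendance to PeerGroup (paths whose first edge points into Attendance):
  P1: Attendance <- Tutoring -> ParentEd -> PeerGroup
Condition 1 (no descendant of Attendance in the set): holds — descendants of Attendance are {PeerGroup}; none are in {Neighborhood, TestScore, Tutoring}.
Condition 2 (every backdoor path blocked by {Neighborhood, TestScore, Tutoring}):
  P1: blocked at fork node Tutoring ∈ conditioning set.
{Neighborhood, TestScore, Tutoring} satisfies the backdoor criterion.

Yes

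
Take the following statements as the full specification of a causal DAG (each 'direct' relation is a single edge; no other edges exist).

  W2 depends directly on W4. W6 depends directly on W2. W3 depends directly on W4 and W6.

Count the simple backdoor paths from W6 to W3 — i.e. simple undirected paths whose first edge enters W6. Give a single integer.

A backdoor path from W6 to W3 is any simple undirected path whose first edge points into W6 (i.e. leaves W6 via a parent).
Parents of W6: {W2}.
Enumerating:
  P1: W6 <- W2 <- W4 -> W3
That exhausts the simple backdoor paths. Count: 1.

1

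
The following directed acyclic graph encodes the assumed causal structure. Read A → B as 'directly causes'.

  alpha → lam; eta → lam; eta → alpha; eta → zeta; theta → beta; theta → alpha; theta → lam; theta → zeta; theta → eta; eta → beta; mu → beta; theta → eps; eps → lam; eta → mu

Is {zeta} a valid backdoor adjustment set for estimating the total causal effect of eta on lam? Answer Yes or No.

No

Backdoor paths from eta to lam (paths whose first edge points into eta):
  P1: eta <- theta -> alpha -> lam
  P2: eta <- theta -> eps -> lam
  P3: eta <- theta -> lam
Condition 1 (no descendant of eta in the set): FAILS — zeta is a descendant of eta.
Condition 2 (every backdoor path blocked by {zeta}):
  P1: open — no interior node is in the conditioning set.
  P2: open — no interior node is in the conditioning set.
  P3: open — no interior node is in the conditioning set.
{zeta} does not satisfy the backdoor criterion.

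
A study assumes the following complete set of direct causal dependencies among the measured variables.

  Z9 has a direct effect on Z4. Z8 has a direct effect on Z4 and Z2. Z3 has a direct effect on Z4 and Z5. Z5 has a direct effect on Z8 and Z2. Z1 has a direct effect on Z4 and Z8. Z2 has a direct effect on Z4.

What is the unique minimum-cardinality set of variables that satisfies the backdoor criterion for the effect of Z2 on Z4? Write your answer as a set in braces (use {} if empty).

{Z5, Z8}

Variables eligible for adjustment (non-descendants of Z2, excluding Z2 and Z4): {Z1, Z3, Z5, Z8, Z9}.
Backdoor paths from Z2 to Z4:
  P1: Z2 <- Z5 <- Z3 -> Z4
  P2: Z2 <- Z5 -> Z8 <- Z1 -> Z4
  P3: Z2 <- Z5 -> Z8 -> Z4
  P4: Z2 <- Z8 <- Z1 -> Z4
  P5: Z2 <- Z8 <- Z5 <- Z3 -> Z4
  P6: Z2 <- Z8 -> Z4
The empty set is not sufficient: P1 (Z2 <- Z5 <- Z3 -> Z4) has no collider blocking it and no conditioned non-collider, so it is open.
Try {Z5, Z8}:
  P1: blocked at chain node Z5 ∈ conditioning set.
  P2: blocked at fork node Z5 ∈ conditioning set.
  P3: blocked at fork node Z5 ∈ conditioning set.
  P4: blocked at chain node Z8 ∈ conditioning set.
  P5: blocked at chain node Z8 ∈ conditioning set.
  P6: blocked at fork node Z8 ∈ conditioning set.
{Z5, Z8} contains no descendant of Z2 and blocks every backdoor path.
Every element of {Z5, Z8} is needed (dropping Z5 leaves P1 open; dropping Z8 leaves P4 open), so no proper subset is valid.
Among all size-2 subsets of the eligible variables, only {Z5, Z8} blocks every backdoor path, so it is the unique smallest valid adjustment set.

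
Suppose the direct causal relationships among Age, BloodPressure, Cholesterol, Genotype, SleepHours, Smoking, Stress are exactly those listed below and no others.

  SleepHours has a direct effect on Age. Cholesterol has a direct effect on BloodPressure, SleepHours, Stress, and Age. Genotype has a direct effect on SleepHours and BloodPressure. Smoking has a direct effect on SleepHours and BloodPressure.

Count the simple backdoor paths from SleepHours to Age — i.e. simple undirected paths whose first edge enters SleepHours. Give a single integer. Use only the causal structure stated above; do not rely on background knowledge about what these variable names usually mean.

3

A backdoor path from SleepHours to Age is any simple undirected path whose first edge points into SleepHours (i.e. leaves SleepHours via a parent).
Parents of SleepHours: {Cholesterol, Genotype, Smoking}.
Enumerating:
  P1: SleepHours <- Genotype -> BloodPressure <- Cholesterol -> Age
  P2: SleepHours <- Smoking -> BloodPressure <- Cholesterol -> Age
  P3: SleepHours <- Cholesterol -> Age
That exhausts the simple backdoor paths. Count: 3.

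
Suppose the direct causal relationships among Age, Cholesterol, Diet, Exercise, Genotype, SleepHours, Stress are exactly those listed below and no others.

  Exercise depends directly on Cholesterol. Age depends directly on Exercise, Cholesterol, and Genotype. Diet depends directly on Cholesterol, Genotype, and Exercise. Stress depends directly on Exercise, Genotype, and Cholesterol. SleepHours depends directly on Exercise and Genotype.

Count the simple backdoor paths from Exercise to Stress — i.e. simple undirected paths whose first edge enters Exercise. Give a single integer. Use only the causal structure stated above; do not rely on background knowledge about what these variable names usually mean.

3

A backdoor path from Exercise to Stress is any simple undirected path whose first edge points into Exercise (i.e. leaves Exercise via a parent).
Parents of Exercise: {Cholesterol}.
Enumerating:
  P1: Exercise <- Cholesterol -> Stress
  P2: Exercise <- Cholesterol -> Diet <- Genotype -> Stress
  P3: Exercise <- Cholesterol -> Age <- Genotype -> Stress
That exhausts the simple backdoor paths. Count: 3.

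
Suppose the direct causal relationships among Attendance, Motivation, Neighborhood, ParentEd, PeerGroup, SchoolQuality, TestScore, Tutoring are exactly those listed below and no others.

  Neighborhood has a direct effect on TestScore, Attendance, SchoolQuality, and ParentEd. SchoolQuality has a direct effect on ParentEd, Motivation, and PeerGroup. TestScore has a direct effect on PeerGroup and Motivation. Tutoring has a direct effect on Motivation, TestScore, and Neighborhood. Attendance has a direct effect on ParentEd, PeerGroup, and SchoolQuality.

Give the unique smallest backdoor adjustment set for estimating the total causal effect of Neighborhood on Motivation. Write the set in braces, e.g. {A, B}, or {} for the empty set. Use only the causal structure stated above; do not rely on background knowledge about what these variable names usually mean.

{Tutoring}

Variables eligible for adjustment (non-descendants of Neighborhood, excluding Neighborhood and Motivation): {Tutoring}.
Backdoor paths from Neighborhood to Motivation:
  P1: Neighborhood <- Tutoring -> TestScore -> PeerGroup <- Attendance -> SchoolQuality -> Motivation
  P2: Neighborhood <- Tutoring -> TestScore -> PeerGroup <- Attendance -> ParentEd <- SchoolQuality -> Motivation
  P3: Neighborhood <- Tutoring -> TestScore -> PeerGroup <- SchoolQuality -> Motivation
  P4: Neighborhood <- Tutoring -> TestScore -> Motivation
  P5: Neighborhood <- Tutoring -> Motivation
The empty set is not sufficient: P4 (Neighborhood <- Tutoring -> TestScore -> Motivation) has no collider blocking it and no conditioned non-collider, so it is open.
Try {Tutoring}:
  P1: blocked at fork node Tutoring ∈ conditioning set.
  P2: blocked at fork node Tutoring ∈ conditioning set.
  P3: blocked at fork node Tutoring ∈ conditioning set.
  P4: blocked at fork node Tutoring ∈ conditioning set.
  P5: blocked at fork node Tutoring ∈ conditioning set.
{Tutoring} contains no descendant of Neighborhood and blocks every backdoor path.
{Tutoring} is the unique smallest valid adjustment set.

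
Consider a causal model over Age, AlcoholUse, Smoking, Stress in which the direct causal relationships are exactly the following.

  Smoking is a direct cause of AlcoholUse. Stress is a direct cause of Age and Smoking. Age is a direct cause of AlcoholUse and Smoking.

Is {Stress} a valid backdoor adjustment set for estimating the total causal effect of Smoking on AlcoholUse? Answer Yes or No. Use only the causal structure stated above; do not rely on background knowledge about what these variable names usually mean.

Backdoor paths from Smoking to AlcoholUse (paths whose first edge points into Smoking):
  P1: Smoking <- Stress -> Age -> AlcoholUse
  P2: Smoking <- Age -> AlcoholUse
Condition 1 (no descendant of Smoking in the set): holds — descendants of Smoking are {AlcoholUse}; none are in {Stress}.
Condition 2 (every backdoor path blocked by {Stress}):
  P1: blocked at fork node Stress ∈ conditioning set.
  P2: open — no interior node is in the conditioning set.
{Stress} does not satisfy the backdoor criterion.

No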